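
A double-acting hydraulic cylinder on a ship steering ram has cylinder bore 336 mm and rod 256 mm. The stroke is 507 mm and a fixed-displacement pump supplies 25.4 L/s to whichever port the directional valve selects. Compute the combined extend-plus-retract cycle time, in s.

Cap-side area A_cap = π/4 × (336 mm)² = 88670 mm^2
Rod-side annular area A_ann = π/4 × (336² − 256²) = 37200 mm^2
t_ext = A_cap·L/Q = 1.770 s
t_ret = A_ann·L/Q = 0.7425 s
t_cycle = t_ext + t_ret

t ≈ 2.51 s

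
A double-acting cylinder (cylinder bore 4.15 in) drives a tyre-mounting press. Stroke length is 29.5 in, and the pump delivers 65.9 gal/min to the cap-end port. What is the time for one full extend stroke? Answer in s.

t ≈ 1.57 s

Cap-side area A_cap = π/4 × (4.15 in)² = 13.53 in^2
Swept volume V = A × L; t = V / Q = A·L / Q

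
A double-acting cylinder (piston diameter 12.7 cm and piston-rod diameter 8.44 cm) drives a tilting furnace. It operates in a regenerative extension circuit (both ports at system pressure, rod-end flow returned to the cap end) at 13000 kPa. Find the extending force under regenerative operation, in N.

F ≈ 72700 N

With equal pressure on both faces, forces on the annular region cancel; the net push is pressure × rod cross-section.
Rod cross-section A_rod = π/4 × (8.44 cm)² = 55.95 cm^2
F = P × A_rod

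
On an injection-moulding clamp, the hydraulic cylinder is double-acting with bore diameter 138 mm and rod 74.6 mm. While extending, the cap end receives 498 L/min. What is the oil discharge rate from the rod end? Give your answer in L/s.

Cap-side area A_cap = π/4 × (138 mm)² = 14960 mm^2
Rod-side annular area A_ann = π/4 × (138² − 74.6²) = 10590 mm^2
Piston speed v = Q_in/A_cap; rod-end outflow Q_out = v × A_ann = Q_in × A_ann/A_cap.

Q_out ≈ 5.87 L/s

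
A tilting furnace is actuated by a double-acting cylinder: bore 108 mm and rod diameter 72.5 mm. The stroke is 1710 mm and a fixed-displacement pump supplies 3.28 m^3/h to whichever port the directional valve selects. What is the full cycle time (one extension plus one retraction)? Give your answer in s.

t ≈ 26.6 s

Cap-side area A_cap = π/4 × (108 mm)² = 9161 mm^2
Rod-side annular area A_ann = π/4 × (108² − 72.5²) = 5033 mm^2
t_ext = A_cap·L/Q = 17.19 s
t_ret = A_ann·L/Q = 9.445 s
t_cycle = t_ext + t_ret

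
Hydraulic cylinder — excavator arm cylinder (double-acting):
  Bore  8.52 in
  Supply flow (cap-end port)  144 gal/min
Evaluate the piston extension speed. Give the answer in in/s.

Cap-side area A_cap = π/4 × (8.52 in)² = 57.01 in^2
v = Q / A

v ≈ 9.72 in/s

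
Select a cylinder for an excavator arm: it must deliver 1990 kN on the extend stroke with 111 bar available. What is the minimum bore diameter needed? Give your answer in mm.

D ≈ 478 mm

Extension force acts on the full piston face: F = P × (π/4)D².
D = √(4F / (πP)) = √(4 × 1990 kN / (π × 111 bar))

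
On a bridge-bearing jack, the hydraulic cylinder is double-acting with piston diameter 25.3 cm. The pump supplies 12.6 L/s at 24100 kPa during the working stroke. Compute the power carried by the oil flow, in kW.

W ≈ 304 kW

Hydraulic power = P × Q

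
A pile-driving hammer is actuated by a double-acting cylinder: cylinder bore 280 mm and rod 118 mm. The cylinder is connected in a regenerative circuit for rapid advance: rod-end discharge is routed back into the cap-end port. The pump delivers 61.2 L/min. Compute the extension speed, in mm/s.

v ≈ 93.3 mm/s

In regeneration the rod-end outflow joins the pump flow into the cap end, so the net volume the pump must supply per unit advance equals the rod cross-section area.
Rod cross-section A_rod = π/4 × (118 mm)² = 10940 mm^2
v = Q_pump / A_rod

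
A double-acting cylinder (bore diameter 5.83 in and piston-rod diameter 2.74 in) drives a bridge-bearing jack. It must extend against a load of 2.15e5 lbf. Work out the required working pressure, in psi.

P ≈ 8050 psi

Cap-side area A_cap = π/4 × (5.83 in)² = 26.69 in^2
P = F / A = 2.15e5 lbf / A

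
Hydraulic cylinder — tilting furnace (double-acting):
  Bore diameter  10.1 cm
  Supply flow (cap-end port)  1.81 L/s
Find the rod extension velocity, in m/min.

Cap-side area A_cap = π/4 × (10.1 cm)² = 80.12 cm^2
v = Q / A

v ≈ 13.6 m/min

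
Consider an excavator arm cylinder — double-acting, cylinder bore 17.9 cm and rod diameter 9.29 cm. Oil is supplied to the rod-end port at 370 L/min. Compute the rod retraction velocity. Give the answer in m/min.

Rod-side annular area A_ann = π/4 × (17.9² − 9.29²) = 183.9 cm^2
Flow into the rod-end port fills the annular volume.
v = Q / A

v ≈ 20.1 m/min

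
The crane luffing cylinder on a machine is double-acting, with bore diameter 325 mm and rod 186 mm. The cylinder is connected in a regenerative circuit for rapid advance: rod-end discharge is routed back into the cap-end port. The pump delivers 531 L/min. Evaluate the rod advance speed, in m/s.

v ≈ 0.326 m/s

In regeneration the rod-end outflow joins the pump flow into the cap end, so the net volume the pump must supply per unit advance equals the rod cross-section area.
Rod cross-section A_rod = π/4 × (186 mm)² = 27170 mm^2
v = Q_pump / A_rod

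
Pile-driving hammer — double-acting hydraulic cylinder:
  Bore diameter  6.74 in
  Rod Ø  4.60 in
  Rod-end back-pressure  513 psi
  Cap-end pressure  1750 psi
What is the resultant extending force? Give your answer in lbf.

Cap-side area A_cap = π/4 × (6.74 in)² = 35.68 in^2
Rod-side annular area A_ann = π/4 × (6.74² − 4.60²) = 19.06 in^2
Net thrust = P_cap·A_cap − P_rod·A_ann = 62440 lbf − 9778 lbf

F ≈ 52700 lbf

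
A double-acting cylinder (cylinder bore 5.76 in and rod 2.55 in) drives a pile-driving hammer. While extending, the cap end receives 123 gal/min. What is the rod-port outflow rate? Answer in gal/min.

Cap-side area A_cap = π/4 × (5.76 in)² = 26.06 in^2
Rod-side annular area A_ann = π/4 × (5.76² − 2.55²) = 20.95 in^2
Piston speed v = Q_in/A_cap; rod-end outflow Q_out = v × A_ann = Q_in × A_ann/A_cap.

Q_out ≈ 98.9 gal/min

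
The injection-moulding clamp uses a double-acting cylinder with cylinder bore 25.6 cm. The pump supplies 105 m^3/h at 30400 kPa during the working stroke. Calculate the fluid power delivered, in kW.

W ≈ 887 kW

Hydraulic power = P × Q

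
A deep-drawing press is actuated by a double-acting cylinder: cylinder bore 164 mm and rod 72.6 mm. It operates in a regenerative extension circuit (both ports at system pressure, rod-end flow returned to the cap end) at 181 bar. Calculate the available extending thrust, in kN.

With equal pressure on both faces, forces on the annular region cancel; the net push is pressure × rod cross-section.
Rod cross-section A_rod = π/4 × (72.6 mm)² = 4140 mm^2
F = P × A_rod

F ≈ 74.9 kN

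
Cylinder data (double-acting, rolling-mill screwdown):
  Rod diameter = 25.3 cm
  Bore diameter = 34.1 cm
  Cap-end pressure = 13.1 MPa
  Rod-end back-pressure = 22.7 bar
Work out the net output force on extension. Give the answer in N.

F ≈ 1.10e6 N

Cap-side area A_cap = π/4 × (34.1 cm)² = 913.3 cm^2
Rod-side annular area A_ann = π/4 × (34.1² − 25.3²) = 410.5 cm^2
Net thrust = P_cap·A_cap − P_rod·A_ann = 1.196e6 N − 93190 N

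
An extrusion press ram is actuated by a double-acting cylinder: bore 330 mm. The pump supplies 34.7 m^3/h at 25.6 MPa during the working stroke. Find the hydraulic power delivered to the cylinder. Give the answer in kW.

W ≈ 247 kW

Hydraulic power = P × Q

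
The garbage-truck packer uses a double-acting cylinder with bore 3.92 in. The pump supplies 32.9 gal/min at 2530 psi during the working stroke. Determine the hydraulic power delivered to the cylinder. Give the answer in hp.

Hydraulic power = P × Q

W ≈ 48.6 hp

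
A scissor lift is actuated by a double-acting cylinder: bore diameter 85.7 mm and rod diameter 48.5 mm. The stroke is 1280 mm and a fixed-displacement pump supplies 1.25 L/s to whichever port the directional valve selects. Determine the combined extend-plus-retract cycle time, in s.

Cap-side area A_cap = π/4 × (85.7 mm)² = 5768 mm^2
Rod-side annular area A_ann = π/4 × (85.7² − 48.5²) = 3921 mm^2
t_ext = A_cap·L/Q = 5.907 s
t_ret = A_ann·L/Q = 4.015 s
t_cycle = t_ext + t_ret

t ≈ 9.92 s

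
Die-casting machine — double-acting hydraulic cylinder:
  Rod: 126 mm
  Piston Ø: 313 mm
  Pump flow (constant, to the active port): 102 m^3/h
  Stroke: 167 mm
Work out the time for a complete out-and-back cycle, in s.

Cap-side area A_cap = π/4 × (313 mm)² = 76940 mm^2
Rod-side annular area A_ann = π/4 × (313² − 126²) = 64480 mm^2
t_ext = A_cap·L/Q = 0.4535 s
t_ret = A_ann·L/Q = 0.3800 s
t_cycle = t_ext + t_ret

t ≈ 0.834 s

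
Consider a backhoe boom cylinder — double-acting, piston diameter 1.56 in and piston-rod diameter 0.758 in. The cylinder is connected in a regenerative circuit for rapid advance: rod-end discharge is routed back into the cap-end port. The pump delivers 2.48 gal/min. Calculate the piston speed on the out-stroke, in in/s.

In regeneration the rod-end outflow joins the pump flow into the cap end, so the net volume the pump must supply per unit advance equals the rod cross-section area.
Rod cross-section A_rod = π/4 × (0.758 in)² = 0.4513 in^2
v = Q_pump / A_rod

v ≈ 21.2 in/s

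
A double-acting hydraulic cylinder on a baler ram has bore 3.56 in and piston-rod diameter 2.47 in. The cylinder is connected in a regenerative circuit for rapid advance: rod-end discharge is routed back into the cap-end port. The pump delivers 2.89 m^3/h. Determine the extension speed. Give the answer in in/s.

In regeneration the rod-end outflow joins the pump flow into the cap end, so the net volume the pump must supply per unit advance equals the rod cross-section area.
Rod cross-section A_rod = π/4 × (2.47 in)² = 4.792 in^2
v = Q_pump / A_rod

v ≈ 10.2 in/s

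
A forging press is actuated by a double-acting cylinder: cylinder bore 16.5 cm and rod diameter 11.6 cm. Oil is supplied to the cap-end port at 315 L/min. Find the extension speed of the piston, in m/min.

Cap-side area A_cap = π/4 × (16.5 cm)² = 213.8 cm^2
v = Q / A

v ≈ 14.7 m/min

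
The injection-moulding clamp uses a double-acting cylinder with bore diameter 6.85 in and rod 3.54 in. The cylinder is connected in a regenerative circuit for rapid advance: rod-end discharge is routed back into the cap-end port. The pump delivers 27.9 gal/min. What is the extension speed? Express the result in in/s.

v ≈ 10.9 in/s

In regeneration the rod-end outflow joins the pump flow into the cap end, so the net volume the pump must supply per unit advance equals the rod cross-section area.
Rod cross-section A_rod = π/4 × (3.54 in)² = 9.842 in^2
v = Q_pump / A_rod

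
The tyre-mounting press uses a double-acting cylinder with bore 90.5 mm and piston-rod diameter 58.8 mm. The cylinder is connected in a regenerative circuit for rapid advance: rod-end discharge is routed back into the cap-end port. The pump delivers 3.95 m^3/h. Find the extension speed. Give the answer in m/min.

In regeneration the rod-end outflow joins the pump flow into the cap end, so the net volume the pump must supply per unit advance equals the rod cross-section area.
Rod cross-section A_rod = π/4 × (58.8 mm)² = 2715 mm^2
v = Q_pump / A_rod

v ≈ 24.2 m/min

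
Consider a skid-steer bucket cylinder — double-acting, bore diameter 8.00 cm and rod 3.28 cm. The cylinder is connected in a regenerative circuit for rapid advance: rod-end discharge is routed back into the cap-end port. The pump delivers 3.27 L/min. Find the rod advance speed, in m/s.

In regeneration the rod-end outflow joins the pump flow into the cap end, so the net volume the pump must supply per unit advance equals the rod cross-section area.
Rod cross-section A_rod = π/4 × (3.28 cm)² = 8.450 cm^2
v = Q_pump / A_rod

v ≈ 0.0645 m/s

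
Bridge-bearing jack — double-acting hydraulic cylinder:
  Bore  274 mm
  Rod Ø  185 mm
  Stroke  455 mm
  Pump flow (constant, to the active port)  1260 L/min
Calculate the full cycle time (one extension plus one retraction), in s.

Cap-side area A_cap = π/4 × (274 mm)² = 58960 mm^2
Rod-side annular area A_ann = π/4 × (274² − 185²) = 32080 mm^2
t_ext = A_cap·L/Q = 1.278 s
t_ret = A_ann·L/Q = 0.6952 s
t_cycle = t_ext + t_ret

t ≈ 1.97 s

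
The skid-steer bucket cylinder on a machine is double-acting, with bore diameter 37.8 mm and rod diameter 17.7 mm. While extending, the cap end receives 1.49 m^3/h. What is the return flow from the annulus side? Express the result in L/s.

Cap-side area A_cap = π/4 × (37.8 mm)² = 1122 mm^2
Rod-side annular area A_ann = π/4 × (37.8² − 17.7²) = 876.2 mm^2
Piston speed v = Q_in/A_cap; rod-end outflow Q_out = v × A_ann = Q_in × A_ann/A_cap.

Q_out ≈ 0.323 L/s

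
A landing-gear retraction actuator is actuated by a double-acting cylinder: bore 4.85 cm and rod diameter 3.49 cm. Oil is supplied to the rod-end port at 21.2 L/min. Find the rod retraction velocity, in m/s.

Rod-side annular area A_ann = π/4 × (4.85² − 3.49²) = 8.908 cm^2
Flow into the rod-end port fills the annular volume.
v = Q / A

v ≈ 0.397 m/s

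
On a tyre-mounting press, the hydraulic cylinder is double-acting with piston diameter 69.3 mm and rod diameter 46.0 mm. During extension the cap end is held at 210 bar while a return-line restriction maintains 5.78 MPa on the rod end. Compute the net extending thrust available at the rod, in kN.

F ≈ 67.0 kN

Cap-side area A_cap = π/4 × (69.3 mm)² = 3772 mm^2
Rod-side annular area A_ann = π/4 × (69.3² − 46.0²) = 2110 mm^2
Net thrust = P_cap·A_cap − P_rod·A_ann = 79.21 kN − 12.20 kN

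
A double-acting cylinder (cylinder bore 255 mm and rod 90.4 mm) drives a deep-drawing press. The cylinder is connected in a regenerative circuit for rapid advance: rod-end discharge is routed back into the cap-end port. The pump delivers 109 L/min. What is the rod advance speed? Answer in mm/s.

In regeneration the rod-end outflow joins the pump flow into the cap end, so the net volume the pump must supply per unit advance equals the rod cross-section area.
Rod cross-section A_rod = π/4 × (90.4 mm)² = 6418 mm^2
v = Q_pump / A_rod

v ≈ 283 mm/s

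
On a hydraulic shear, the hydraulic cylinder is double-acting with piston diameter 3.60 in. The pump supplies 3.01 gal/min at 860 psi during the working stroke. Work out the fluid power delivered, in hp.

Hydraulic power = P × Q

W ≈ 1.51 hp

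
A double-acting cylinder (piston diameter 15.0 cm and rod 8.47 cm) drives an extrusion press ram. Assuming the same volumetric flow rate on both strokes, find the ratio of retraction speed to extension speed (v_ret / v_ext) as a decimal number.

Cap-side area A_cap = π/4 × (15.0 cm)² = 176.7 cm^2
Rod-side annular area A_ann = π/4 × (15.0² − 8.47²) = 120.4 cm^2
For equal Q, v ∝ 1/A, so v_ret/v_ext = A_cap/A_ann.

v_ret/v_ext ≈ 1.47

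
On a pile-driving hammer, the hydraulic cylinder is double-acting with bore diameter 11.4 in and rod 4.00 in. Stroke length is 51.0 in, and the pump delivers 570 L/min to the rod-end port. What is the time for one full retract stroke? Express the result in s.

t ≈ 7.87 s

Rod-side annular area A_ann = π/4 × (11.4² − 4.00²) = 89.50 in^2
Swept volume V = A × L; t = V / Q = A·L / Q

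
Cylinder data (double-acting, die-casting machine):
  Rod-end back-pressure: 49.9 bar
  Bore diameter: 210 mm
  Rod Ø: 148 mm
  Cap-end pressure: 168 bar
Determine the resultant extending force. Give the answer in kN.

Cap-side area A_cap = π/4 × (210 mm)² = 34640 mm^2
Rod-side annular area A_ann = π/4 × (210² − 148²) = 17430 mm^2
Net thrust = P_cap·A_cap − P_rod·A_ann = 581.9 kN − 86.99 kN

F ≈ 495 kN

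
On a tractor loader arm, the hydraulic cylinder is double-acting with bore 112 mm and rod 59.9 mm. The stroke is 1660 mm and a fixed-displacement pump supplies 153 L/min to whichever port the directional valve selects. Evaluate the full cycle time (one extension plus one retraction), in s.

t ≈ 11.0 s

Cap-side area A_cap = π/4 × (112 mm)² = 9852 mm^2
Rod-side annular area A_ann = π/4 × (112² − 59.9²) = 7034 mm^2
t_ext = A_cap·L/Q = 6.413 s
t_ret = A_ann·L/Q = 4.579 s
t_cycle = t_ext + t_ret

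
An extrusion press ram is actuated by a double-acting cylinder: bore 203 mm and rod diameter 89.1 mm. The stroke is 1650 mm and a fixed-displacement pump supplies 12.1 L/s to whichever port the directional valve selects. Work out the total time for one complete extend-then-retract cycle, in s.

t ≈ 7.98 s

Cap-side area A_cap = π/4 × (203 mm)² = 32370 mm^2
Rod-side annular area A_ann = π/4 × (203² − 89.1²) = 26130 mm^2
t_ext = A_cap·L/Q = 4.413 s
t_ret = A_ann·L/Q = 3.563 s
t_cycle = t_ext + t_ret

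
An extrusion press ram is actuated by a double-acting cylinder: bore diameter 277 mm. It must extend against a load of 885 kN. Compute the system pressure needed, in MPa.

P ≈ 14.7 MPa

Cap-side area A_cap = π/4 × (277 mm)² = 60260 mm^2
P = F / A = 885 kN / A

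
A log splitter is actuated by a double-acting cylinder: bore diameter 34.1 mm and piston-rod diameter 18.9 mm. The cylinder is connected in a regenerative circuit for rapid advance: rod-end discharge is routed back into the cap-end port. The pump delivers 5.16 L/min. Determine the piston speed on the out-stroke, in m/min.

v ≈ 18.4 m/min

In regeneration the rod-end outflow joins the pump flow into the cap end, so the net volume the pump must supply per unit advance equals the rod cross-section area.
Rod cross-section A_rod = π/4 × (18.9 mm)² = 280.6 mm^2
v = Q_pump / A_rod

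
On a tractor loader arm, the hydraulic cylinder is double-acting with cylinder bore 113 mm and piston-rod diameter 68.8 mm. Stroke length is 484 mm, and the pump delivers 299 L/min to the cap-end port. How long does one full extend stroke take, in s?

Cap-side area A_cap = π/4 × (113 mm)² = 10030 mm^2
Swept volume V = A × L; t = V / Q = A·L / Q

t ≈ 0.974 s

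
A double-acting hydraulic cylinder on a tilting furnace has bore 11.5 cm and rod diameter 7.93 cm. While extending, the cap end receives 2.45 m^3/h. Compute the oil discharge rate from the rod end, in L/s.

Q_out ≈ 0.357 L/s

Cap-side area A_cap = π/4 × (11.5 cm)² = 103.9 cm^2
Rod-side annular area A_ann = π/4 × (11.5² − 7.93²) = 54.48 cm^2
Piston speed v = Q_in/A_cap; rod-end outflow Q_out = v × A_ann = Q_in × A_ann/A_cap.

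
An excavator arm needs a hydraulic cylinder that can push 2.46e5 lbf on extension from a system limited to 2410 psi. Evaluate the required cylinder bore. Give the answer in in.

D ≈ 11.4 in

Extension force acts on the full piston face: F = P × (π/4)D².
D = √(4F / (πP)) = √(4 × 2.46e5 lbf / (π × 2410 psi))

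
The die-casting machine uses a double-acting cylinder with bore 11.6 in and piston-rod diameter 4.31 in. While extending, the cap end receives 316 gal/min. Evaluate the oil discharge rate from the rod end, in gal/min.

Cap-side area A_cap = π/4 × (11.6 in)² = 105.7 in^2
Rod-side annular area A_ann = π/4 × (11.6² − 4.31²) = 91.09 in^2
Piston speed v = Q_in/A_cap; rod-end outflow Q_out = v × A_ann = Q_in × A_ann/A_cap.

Q_out ≈ 272 gal/min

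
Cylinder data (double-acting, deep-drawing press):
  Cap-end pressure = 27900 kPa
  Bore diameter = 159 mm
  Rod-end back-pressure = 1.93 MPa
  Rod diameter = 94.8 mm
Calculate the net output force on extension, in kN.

F ≈ 529 kN

Cap-side area A_cap = π/4 × (159 mm)² = 19860 mm^2
Rod-side annular area A_ann = π/4 × (159² − 94.8²) = 12800 mm^2
Net thrust = P_cap·A_cap − P_rod·A_ann = 554.0 kN − 24.70 kN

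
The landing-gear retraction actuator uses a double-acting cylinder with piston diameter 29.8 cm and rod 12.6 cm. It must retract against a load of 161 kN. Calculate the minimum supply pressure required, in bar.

Rod-side annular area A_ann = π/4 × (29.8² − 12.6²) = 572.8 cm^2
Retraction: pressure acts on the annular area.
P = F / A = 161 kN / A

P ≈ 28.1 bar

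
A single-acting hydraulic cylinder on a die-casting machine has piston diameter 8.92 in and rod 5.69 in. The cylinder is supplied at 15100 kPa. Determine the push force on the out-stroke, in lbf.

Cap-side area A_cap = π/4 × (8.92 in)² = 62.49 in^2
F = P × A_cap = 15100 kPa × A_cap

F ≈ 1.37e5 lbf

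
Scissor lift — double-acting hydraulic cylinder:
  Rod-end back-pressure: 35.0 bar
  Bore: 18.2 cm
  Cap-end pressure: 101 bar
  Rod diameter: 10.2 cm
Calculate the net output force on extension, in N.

F ≈ 2.00e5 N

Cap-side area A_cap = π/4 × (18.2 cm)² = 260.2 cm^2
Rod-side annular area A_ann = π/4 × (18.2² − 10.2²) = 178.4 cm^2
Net thrust = P_cap·A_cap − P_rod·A_ann = 2.628e5 N − 62450 N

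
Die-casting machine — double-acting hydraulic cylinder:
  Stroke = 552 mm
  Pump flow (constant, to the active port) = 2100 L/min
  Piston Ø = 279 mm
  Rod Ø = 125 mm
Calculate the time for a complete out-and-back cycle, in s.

t ≈ 1.73 s

Cap-side area A_cap = π/4 × (279 mm)² = 61140 mm^2
Rod-side annular area A_ann = π/4 × (279² − 125²) = 48860 mm^2
t_ext = A_cap·L/Q = 0.9642 s
t_ret = A_ann·L/Q = 0.7707 s
t_cycle = t_ext + t_ret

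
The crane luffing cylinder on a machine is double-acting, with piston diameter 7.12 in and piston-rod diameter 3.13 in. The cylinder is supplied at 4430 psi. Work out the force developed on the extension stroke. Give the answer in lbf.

Cap-side area A_cap = π/4 × (7.12 in)² = 39.82 in^2
F = P × A_cap = 4430 psi × A_cap

F ≈ 1.76e5 lbf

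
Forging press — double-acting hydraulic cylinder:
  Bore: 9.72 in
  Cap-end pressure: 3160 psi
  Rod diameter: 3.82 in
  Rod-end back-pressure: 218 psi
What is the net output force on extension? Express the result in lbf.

F ≈ 2.21e5 lbf

Cap-side area A_cap = π/4 × (9.72 in)² = 74.20 in^2
Rod-side annular area A_ann = π/4 × (9.72² − 3.82²) = 62.74 in^2
Net thrust = P_cap·A_cap − P_rod·A_ann = 2.345e5 lbf − 13680 lbf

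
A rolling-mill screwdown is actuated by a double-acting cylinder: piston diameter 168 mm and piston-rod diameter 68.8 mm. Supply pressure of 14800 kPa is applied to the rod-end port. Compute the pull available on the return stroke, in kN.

F ≈ 273 kN

Rod-side annular area A_ann = π/4 × (168² − 68.8²) = 18450 mm^2
On retraction the pressure acts on the annular area (bore minus rod).
F = P × A_ann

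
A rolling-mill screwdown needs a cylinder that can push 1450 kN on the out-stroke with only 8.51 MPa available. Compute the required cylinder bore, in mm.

D ≈ 466 mm

Extension force acts on the full piston face: F = P × (π/4)D².
D = √(4F / (πP)) = √(4 × 1450 kN / (π × 8.51 MPa))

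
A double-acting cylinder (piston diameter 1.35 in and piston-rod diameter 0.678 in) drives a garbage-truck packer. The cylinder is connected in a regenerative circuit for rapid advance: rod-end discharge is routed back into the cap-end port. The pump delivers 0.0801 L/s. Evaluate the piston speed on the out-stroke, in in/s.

In regeneration the rod-end outflow joins the pump flow into the cap end, so the net volume the pump must supply per unit advance equals the rod cross-section area.
Rod cross-section A_rod = π/4 × (0.678 in)² = 0.3610 in^2
v = Q_pump / A_rod

v ≈ 13.5 in/s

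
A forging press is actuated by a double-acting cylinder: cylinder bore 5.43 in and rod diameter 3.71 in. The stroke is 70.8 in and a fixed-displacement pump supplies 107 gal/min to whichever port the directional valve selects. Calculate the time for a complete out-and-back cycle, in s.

t ≈ 6.10 s

Cap-side area A_cap = π/4 × (5.43 in)² = 23.16 in^2
Rod-side annular area A_ann = π/4 × (5.43² − 3.71²) = 12.35 in^2
t_ext = A_cap·L/Q = 3.980 s
t_ret = A_ann·L/Q = 2.122 s
t_cycle = t_ext + t_ret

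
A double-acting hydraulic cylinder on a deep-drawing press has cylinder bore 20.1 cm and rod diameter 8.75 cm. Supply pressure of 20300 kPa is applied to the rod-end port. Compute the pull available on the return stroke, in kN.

Rod-side annular area A_ann = π/4 × (20.1² − 8.75²) = 257.2 cm^2
On retraction the pressure acts on the annular area (bore minus rod).
F = P × A_ann

F ≈ 522 kN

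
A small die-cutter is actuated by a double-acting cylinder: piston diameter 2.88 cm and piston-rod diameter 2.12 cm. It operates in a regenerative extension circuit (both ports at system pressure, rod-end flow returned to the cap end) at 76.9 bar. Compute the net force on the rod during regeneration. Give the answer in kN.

F ≈ 2.71 kN

With equal pressure on both faces, forces on the annular region cancel; the net push is pressure × rod cross-section.
Rod cross-section A_rod = π/4 × (2.12 cm)² = 3.530 cm^2
F = P × A_rod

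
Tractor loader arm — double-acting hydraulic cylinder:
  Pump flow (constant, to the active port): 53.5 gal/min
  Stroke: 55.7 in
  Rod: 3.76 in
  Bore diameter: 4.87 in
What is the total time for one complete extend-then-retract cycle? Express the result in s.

t ≈ 7.07 s

Cap-side area A_cap = π/4 × (4.87 in)² = 18.63 in^2
Rod-side annular area A_ann = π/4 × (4.87² − 3.76²) = 7.524 in^2
t_ext = A_cap·L/Q = 5.037 s
t_ret = A_ann·L/Q = 2.035 s
t_cycle = t_ext + t_ret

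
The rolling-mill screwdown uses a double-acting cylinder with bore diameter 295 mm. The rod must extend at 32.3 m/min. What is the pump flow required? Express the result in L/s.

Cap-side area A_cap = π/4 × (295 mm)² = 68350 mm^2
Q = A × v

Q ≈ 36.8 L/s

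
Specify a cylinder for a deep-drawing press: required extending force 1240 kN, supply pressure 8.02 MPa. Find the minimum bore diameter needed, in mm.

D ≈ 444 mm

Extension force acts on the full piston face: F = P × (π/4)D².
D = √(4F / (πP)) = √(4 × 1240 kN / (π × 8.02 MPa))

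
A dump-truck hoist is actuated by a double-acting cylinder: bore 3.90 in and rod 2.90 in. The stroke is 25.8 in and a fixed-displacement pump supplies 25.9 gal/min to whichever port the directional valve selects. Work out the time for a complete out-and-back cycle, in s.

t ≈ 4.47 s

Cap-side area A_cap = π/4 × (3.90 in)² = 11.95 in^2
Rod-side annular area A_ann = π/4 × (3.90² − 2.90²) = 5.341 in^2
t_ext = A_cap·L/Q = 3.091 s
t_ret = A_ann·L/Q = 1.382 s
t_cycle = t_ext + t_ret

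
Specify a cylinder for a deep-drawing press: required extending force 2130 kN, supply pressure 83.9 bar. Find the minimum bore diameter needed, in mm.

Extension force acts on the full piston face: F = P × (π/4)D².
D = √(4F / (πP)) = √(4 × 2130 kN / (π × 83.9 bar))

D ≈ 569 mm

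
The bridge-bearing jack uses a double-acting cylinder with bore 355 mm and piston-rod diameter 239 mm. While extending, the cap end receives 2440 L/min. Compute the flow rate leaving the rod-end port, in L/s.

Q_out ≈ 22.2 L/s

Cap-side area A_cap = π/4 × (355 mm)² = 98980 mm^2
Rod-side annular area A_ann = π/4 × (355² − 239²) = 54120 mm^2
Piston speed v = Q_in/A_cap; rod-end outflow Q_out = v × A_ann = Q_in × A_ann/A_cap.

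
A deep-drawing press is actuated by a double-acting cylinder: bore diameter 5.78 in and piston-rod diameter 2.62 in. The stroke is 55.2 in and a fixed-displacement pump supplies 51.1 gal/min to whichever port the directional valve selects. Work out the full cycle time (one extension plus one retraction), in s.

t ≈ 13.2 s

Cap-side area A_cap = π/4 × (5.78 in)² = 26.24 in^2
Rod-side annular area A_ann = π/4 × (5.78² − 2.62²) = 20.85 in^2
t_ext = A_cap·L/Q = 7.362 s
t_ret = A_ann·L/Q = 5.849 s
t_cycle = t_ext + t_ret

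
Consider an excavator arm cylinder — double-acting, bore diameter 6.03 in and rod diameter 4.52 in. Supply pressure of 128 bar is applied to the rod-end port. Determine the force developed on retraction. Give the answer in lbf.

F ≈ 23200 lbf

Rod-side annular area A_ann = π/4 × (6.03² − 4.52²) = 12.51 in^2
On retraction the pressure acts on the annular area (bore minus rod).
F = P × A_ann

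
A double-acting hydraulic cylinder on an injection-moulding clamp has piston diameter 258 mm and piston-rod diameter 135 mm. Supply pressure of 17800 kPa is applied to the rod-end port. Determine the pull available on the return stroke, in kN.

F ≈ 676 kN

Rod-side annular area A_ann = π/4 × (258² − 135²) = 37970 mm^2
On retraction the pressure acts on the annular area (bore minus rod).
F = P × A_ann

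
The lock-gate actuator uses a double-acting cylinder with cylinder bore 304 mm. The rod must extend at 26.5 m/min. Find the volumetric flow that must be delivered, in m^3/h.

Q ≈ 115 m^3/h

Cap-side area A_cap = π/4 × (304 mm)² = 72580 mm^2
Q = A × v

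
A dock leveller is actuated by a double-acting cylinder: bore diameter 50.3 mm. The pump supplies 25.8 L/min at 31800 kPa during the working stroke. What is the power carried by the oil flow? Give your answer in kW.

Hydraulic power = P × Q

W ≈ 13.7 kW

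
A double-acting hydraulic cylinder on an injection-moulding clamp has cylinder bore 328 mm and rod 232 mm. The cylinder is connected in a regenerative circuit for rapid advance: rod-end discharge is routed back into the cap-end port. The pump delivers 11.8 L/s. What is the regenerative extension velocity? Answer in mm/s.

v ≈ 279 mm/s

In regeneration the rod-end outflow joins the pump flow into the cap end, so the net volume the pump must supply per unit advance equals the rod cross-section area.
Rod cross-section A_rod = π/4 × (232 mm)² = 42270 mm^2
v = Q_pump / A_rod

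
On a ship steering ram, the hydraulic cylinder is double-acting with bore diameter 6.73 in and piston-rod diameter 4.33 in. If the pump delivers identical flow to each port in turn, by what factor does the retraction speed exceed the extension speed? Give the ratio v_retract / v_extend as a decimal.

v_ret/v_ext ≈ 1.71

Cap-side area A_cap = π/4 × (6.73 in)² = 35.57 in^2
Rod-side annular area A_ann = π/4 × (6.73² − 4.33²) = 20.85 in^2
For equal Q, v ∝ 1/A, so v_ret/v_ext = A_cap/A_ann.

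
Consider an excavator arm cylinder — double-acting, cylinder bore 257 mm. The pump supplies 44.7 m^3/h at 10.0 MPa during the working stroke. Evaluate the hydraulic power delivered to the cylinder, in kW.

Hydraulic power = P × Q

W ≈ 124 kW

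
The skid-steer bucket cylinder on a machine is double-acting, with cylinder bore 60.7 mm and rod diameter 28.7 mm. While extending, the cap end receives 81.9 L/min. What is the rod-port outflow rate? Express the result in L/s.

Cap-side area A_cap = π/4 × (60.7 mm)² = 2894 mm^2
Rod-side annular area A_ann = π/4 × (60.7² − 28.7²) = 2247 mm^2
Piston speed v = Q_in/A_cap; rod-end outflow Q_out = v × A_ann = Q_in × A_ann/A_cap.

Q_out ≈ 1.06 L/s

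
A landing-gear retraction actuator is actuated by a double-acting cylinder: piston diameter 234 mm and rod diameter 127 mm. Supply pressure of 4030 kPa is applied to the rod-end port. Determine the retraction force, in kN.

F ≈ 122 kN

Rod-side annular area A_ann = π/4 × (234² − 127²) = 30340 mm^2
On retraction the pressure acts on the annular area (bore minus rod).
F = P × A_ann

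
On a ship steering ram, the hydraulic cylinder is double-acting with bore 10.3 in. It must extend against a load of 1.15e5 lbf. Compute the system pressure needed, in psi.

P ≈ 1380 psi

Cap-side area A_cap = π/4 × (10.3 in)² = 83.32 in^2
P = F / A = 1.15e5 lbf / A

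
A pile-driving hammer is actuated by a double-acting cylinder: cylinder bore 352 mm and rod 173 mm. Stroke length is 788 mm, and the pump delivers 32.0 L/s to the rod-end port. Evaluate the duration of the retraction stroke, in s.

Rod-side annular area A_ann = π/4 × (352² − 173²) = 73810 mm^2
Swept volume V = A × L; t = V / Q = A·L / Q

t ≈ 1.82 s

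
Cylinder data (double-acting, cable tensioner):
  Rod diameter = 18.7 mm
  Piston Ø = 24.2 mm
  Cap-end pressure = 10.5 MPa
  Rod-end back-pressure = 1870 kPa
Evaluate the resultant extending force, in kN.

F ≈ 4.48 kN

Cap-side area A_cap = π/4 × (24.2 mm)² = 460.0 mm^2
Rod-side annular area A_ann = π/4 × (24.2² − 18.7²) = 185.3 mm^2
Net thrust = P_cap·A_cap − P_rod·A_ann = 4.830 kN − 0.3465 kN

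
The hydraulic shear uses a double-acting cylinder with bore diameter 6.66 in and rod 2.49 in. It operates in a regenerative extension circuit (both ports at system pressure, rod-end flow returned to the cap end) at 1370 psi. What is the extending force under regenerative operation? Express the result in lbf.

F ≈ 6670 lbf

With equal pressure on both faces, forces on the annular region cancel; the net push is pressure × rod cross-section.
Rod cross-section A_rod = π/4 × (2.49 in)² = 4.870 in^2
F = P × A_rod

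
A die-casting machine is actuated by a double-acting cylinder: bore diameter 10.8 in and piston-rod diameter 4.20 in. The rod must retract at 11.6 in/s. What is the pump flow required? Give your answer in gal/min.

Q ≈ 234 gal/min

Rod-side annular area A_ann = π/4 × (10.8² − 4.20²) = 77.75 in^2
Q = A × v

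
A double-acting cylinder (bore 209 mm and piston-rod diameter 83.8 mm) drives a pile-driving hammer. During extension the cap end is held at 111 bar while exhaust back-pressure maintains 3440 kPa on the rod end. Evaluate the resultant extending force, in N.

Cap-side area A_cap = π/4 × (209 mm)² = 34310 mm^2
Rod-side annular area A_ann = π/4 × (209² − 83.8²) = 28790 mm^2
Net thrust = P_cap·A_cap − P_rod·A_ann = 3.808e5 N − 99040 N

F ≈ 2.82e5 N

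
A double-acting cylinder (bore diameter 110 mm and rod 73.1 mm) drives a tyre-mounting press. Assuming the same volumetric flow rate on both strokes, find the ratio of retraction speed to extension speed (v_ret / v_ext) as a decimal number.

Cap-side area A_cap = π/4 × (110 mm)² = 9503 mm^2
Rod-side annular area A_ann = π/4 × (110² − 73.1²) = 5306 mm^2
For equal Q, v ∝ 1/A, so v_ret/v_ext = A_cap/A_ann.

v_ret/v_ext ≈ 1.79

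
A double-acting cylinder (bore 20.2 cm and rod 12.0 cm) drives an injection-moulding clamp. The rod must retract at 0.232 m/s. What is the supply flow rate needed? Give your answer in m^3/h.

Rod-side annular area A_ann = π/4 × (20.2² − 12.0²) = 207.4 cm^2
Q = A × v

Q ≈ 17.3 m^3/h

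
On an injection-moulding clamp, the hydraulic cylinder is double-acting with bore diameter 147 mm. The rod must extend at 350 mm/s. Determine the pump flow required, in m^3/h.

Q ≈ 21.4 m^3/h

Cap-side area A_cap = π/4 × (147 mm)² = 16970 mm^2
Q = A × v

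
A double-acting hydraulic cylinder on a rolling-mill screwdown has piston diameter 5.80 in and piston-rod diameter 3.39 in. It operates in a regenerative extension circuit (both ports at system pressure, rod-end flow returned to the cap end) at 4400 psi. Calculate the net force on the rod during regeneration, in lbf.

F ≈ 39700 lbf

With equal pressure on both faces, forces on the annular region cancel; the net push is pressure × rod cross-section.
Rod cross-section A_rod = π/4 × (3.39 in)² = 9.026 in^2
F = P × A_rod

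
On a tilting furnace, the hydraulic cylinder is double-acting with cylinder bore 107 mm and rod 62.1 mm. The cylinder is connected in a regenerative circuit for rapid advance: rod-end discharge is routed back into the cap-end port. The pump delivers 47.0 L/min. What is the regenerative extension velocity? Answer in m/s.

In regeneration the rod-end outflow joins the pump flow into the cap end, so the net volume the pump must supply per unit advance equals the rod cross-section area.
Rod cross-section A_rod = π/4 × (62.1 mm)² = 3029 mm^2
v = Q_pump / A_rod

v ≈ 0.259 m/s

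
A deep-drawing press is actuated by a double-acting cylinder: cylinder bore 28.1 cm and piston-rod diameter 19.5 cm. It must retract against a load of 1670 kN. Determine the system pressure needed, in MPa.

P ≈ 51.9 MPa

Rod-side annular area A_ann = π/4 × (28.1² − 19.5²) = 321.5 cm^2
Retraction: pressure acts on the annular area.
P = F / A = 1670 kN / A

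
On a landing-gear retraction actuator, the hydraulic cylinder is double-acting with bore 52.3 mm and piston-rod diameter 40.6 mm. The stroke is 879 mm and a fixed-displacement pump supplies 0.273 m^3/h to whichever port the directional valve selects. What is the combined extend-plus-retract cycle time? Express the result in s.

t ≈ 34.8 s

Cap-side area A_cap = π/4 × (52.3 mm)² = 2148 mm^2
Rod-side annular area A_ann = π/4 × (52.3² − 40.6²) = 853.7 mm^2
t_ext = A_cap·L/Q = 24.90 s
t_ret = A_ann·L/Q = 9.895 s
t_cycle = t_ext + t_ret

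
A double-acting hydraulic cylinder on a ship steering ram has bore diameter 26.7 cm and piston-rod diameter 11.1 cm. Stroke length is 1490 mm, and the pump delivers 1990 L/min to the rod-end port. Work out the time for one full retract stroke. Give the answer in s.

t ≈ 2.08 s

Rod-side annular area A_ann = π/4 × (26.7² − 11.1²) = 463.1 cm^2
Swept volume V = A × L; t = V / Q = A·L / Q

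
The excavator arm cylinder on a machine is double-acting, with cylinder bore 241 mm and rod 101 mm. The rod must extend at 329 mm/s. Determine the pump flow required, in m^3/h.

Q ≈ 54.0 m^3/h

Cap-side area A_cap = π/4 × (241 mm)² = 45620 mm^2
Q = A × v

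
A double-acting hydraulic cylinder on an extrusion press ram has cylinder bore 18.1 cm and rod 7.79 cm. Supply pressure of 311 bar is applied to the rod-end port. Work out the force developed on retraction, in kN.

Rod-side annular area A_ann = π/4 × (18.1² − 7.79²) = 209.6 cm^2
On retraction the pressure acts on the annular area (bore minus rod).
F = P × A_ann

F ≈ 652 kN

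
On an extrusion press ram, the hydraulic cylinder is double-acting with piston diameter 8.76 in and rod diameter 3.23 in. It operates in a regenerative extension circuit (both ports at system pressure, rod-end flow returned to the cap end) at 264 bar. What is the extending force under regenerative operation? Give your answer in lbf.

With equal pressure on both faces, forces on the annular region cancel; the net push is pressure × rod cross-section.
Rod cross-section A_rod = π/4 × (3.23 in)² = 8.194 in^2
F = P × A_rod

F ≈ 31400 lbf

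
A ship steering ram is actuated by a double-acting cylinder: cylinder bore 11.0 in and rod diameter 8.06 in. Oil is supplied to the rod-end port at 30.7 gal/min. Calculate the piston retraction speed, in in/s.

Rod-side annular area A_ann = π/4 × (11.0² − 8.06²) = 44.01 in^2
Flow into the rod-end port fills the annular volume.
v = Q / A

v ≈ 2.69 in/s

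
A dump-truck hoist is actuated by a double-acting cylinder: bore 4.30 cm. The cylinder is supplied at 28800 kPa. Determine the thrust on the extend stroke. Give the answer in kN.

Cap-side area A_cap = π/4 × (4.30 cm)² = 14.52 cm^2
F = P × A_cap = 28800 kPa × A_cap

F ≈ 41.8 kN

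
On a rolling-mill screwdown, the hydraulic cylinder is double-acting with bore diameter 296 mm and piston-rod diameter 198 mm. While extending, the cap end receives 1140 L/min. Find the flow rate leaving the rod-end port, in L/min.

Cap-side area A_cap = π/4 × (296 mm)² = 68810 mm^2
Rod-side annular area A_ann = π/4 × (296² − 198²) = 38020 mm^2
Piston speed v = Q_in/A_cap; rod-end outflow Q_out = v × A_ann = Q_in × A_ann/A_cap.

Q_out ≈ 630 L/min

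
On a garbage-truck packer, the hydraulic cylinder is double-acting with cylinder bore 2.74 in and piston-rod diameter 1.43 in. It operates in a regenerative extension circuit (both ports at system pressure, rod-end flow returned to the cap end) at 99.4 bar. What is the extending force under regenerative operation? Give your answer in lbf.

F ≈ 2320 lbf

With equal pressure on both faces, forces on the annular region cancel; the net push is pressure × rod cross-section.
Rod cross-section A_rod = π/4 × (1.43 in)² = 1.606 in^2
F = P × A_rod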